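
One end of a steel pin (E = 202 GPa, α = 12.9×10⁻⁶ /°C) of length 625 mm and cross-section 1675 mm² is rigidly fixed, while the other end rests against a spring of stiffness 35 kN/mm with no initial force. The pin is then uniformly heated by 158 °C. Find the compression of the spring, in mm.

δ ≈ 1.2 mm

The unrestrained thermal change is αΔT L = 12.9×10⁻⁶ × 158 × 625 = 1.274 mm.
With a force P in the spring, the elastic change of the pin is PL/(AE) and that of the spring is P/k; compatibility requires their sum to equal δ_free.
P [ L/(AE) + 1/k ] = δ_free → P [ 625/(1675×202×10³) + 1/(35×10³) ] = 1.274.
P = 1.274 / 3.042×10⁻⁵ = 41880 N.
Spring compression = P/k = 41880/(35×10³) = 1.197 mm.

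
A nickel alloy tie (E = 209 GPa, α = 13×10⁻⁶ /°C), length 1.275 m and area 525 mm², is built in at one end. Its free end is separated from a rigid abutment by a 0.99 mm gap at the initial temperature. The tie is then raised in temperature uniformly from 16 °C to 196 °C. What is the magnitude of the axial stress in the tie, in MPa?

σ ≈ 327 MPa (compressive)

Unrestrained expansion: δ_free = αΔT L = 13×10⁻⁶ × 180 × 1275 = 2.984 mm.
After closing the 0.99 mm clearance, 2.984 − 0.99 = 1.994 mm of expansion remains to be suppressed by the wall.
So σ = E(δ_free − g)/L = 209×10³ × 1.994/1275 = 326.8 MPa.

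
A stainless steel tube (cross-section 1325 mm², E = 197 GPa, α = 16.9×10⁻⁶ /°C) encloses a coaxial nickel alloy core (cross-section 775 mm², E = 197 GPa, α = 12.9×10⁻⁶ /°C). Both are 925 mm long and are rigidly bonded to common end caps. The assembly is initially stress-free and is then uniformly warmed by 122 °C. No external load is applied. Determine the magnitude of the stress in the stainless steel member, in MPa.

σ ≈ 35.5 MPa (compressive)

Equilibrium of a rigid end plate with no external load gives equal and opposite internal forces ±P in the two members. Since α_{stainless steel} > α_{nickel alloy}, heating drives the stainless steel into compression and the nickel alloy into tension.
Setting the final lengths equal and cancelling L: (α₁ − α₂)ΔT = P/(A₁E₁) + P/(A₂E₂).
|α₁ − α₂|·ΔT = 4×10⁻⁶ × 122 = 0.000488.
1/(A₁E₁) + 1/(A₂E₂) = 1/(1325×197×10³) + 1/(775×197×10³) = 1.038×10⁻⁸ N⁻¹.
So P = 0.000488 / 1.038×10⁻⁸ = 47.01 kN.
σ_{stainless steel} = P/A₁ = 47010/1325 = 35.48 MPa, compressive.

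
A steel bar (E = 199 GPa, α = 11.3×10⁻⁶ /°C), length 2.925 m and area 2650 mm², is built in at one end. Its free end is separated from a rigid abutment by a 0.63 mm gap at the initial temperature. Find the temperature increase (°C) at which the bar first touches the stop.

ΔT ≈ 19.1 °C

The gap closes when αΔT L = 0.63 mm, since the bar is still unstressed at that instant.
ΔT = 0.63 / (11.3×10⁻⁶ × 2925) = 19.06 °C.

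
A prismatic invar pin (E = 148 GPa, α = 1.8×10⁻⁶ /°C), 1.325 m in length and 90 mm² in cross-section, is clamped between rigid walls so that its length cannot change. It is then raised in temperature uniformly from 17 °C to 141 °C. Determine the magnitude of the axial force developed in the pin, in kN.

P ≈ 2.97 kN (compressive)

With zero net strain, σ = E·αΔT = 148 GPa × 1.8×10⁻⁶ × 124 = 33.03 MPa.
P = AEαΔT = 90 × 148×10³ × 1.8×10⁻⁶ × 124 = 2.973 kN (compressive).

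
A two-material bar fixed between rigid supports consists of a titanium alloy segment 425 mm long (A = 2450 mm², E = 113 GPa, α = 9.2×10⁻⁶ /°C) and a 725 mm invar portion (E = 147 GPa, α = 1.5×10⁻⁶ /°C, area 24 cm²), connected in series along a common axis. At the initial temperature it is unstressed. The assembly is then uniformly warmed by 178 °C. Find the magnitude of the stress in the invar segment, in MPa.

σ ≈ 103 MPa (compressive)

Free thermal expansion of the whole bar: Σ αᵢΔT Lᵢ = 9.2×10⁻⁶×178×425 + 1.5×10⁻⁶×178×725 = 0.8896 mm.
The rigid supports impose zero overall length change; the single axial force P common to all segments must satisfy P Σ Lᵢ/(AᵢEᵢ) = δ_free.
Σ Lᵢ/(AᵢEᵢ) = 425/(2450×113×10³) + 725/(2400×147×10³) = 3.59×10⁻⁶ mm/N.
P = 0.8896 / 3.59×10⁻⁶ = 247800 N = 247.8 kN, compressive.
σ_{invar} = P / A = 247800 / 2400 = 103.2 MPa.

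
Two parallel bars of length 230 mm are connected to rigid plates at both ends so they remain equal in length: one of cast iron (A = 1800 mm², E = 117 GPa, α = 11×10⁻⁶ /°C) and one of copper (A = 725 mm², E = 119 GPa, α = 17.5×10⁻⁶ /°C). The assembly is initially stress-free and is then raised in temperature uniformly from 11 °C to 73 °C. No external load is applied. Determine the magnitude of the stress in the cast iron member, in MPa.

σ ≈ 13.7 MPa (tensile)

The copper has the larger α, so on heating it would change length more than the cast iron if both were free. The rigid plates force a common final length, so the copper is put into compression and the cast iron into tension, with equal and opposite forces P (no external load).
Compatibility of the two members (thermal + elastic change equal): (α₁ − α₂)ΔT = P·[1/(A₁E₁) + 1/(A₂E₂)].
|α₁ − α₂|·ΔT = 6.5×10⁻⁶ × 62 = 0.000403.
1/(A₁E₁) + 1/(A₂E₂) = 1/(1800×117×10³) + 1/(725×119×10³) = 1.634×10⁻⁸ N⁻¹.
So P = 0.000403 / 1.634×10⁻⁸ = 24.66 kN.
σ_{cast iron} = P/A₁ = 24660/1800 = 13.7 MPa, tensile.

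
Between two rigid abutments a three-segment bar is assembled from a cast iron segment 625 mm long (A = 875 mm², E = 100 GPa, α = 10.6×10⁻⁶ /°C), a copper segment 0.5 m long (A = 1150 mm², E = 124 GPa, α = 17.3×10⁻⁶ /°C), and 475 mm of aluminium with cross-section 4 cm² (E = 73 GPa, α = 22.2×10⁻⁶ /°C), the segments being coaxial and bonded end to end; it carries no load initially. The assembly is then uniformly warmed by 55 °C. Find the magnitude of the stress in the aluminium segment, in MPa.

Free thermal expansion of the whole bar: Σ αᵢΔT Lᵢ = 10.6×10⁻⁶×55×625 + 17.3×10⁻⁶×55×500 + 22.2×10⁻⁶×55×475 = 1.42 mm.
The walls prevent any net length change, so an axial force P (same in every segment) develops. Compatibility: P · Σ Lᵢ/(AᵢEᵢ) = δ_free.
The series flexibility is Σ Lᵢ/(AᵢEᵢ) = 625/(875×100×10³) + 500/(1150×124×10³) + 475/(400×73×10³) = 2.692×10⁻⁵ mm/N.
Hence P = δ_free / Σ(L/AE) = 1.42/2.692×10⁻⁵ = 52.76 kN (compressive).
σ_{aluminium} = P / A = 52760 / 400 = 131.9 MPa.

σ ≈ 132 MPa (compressive)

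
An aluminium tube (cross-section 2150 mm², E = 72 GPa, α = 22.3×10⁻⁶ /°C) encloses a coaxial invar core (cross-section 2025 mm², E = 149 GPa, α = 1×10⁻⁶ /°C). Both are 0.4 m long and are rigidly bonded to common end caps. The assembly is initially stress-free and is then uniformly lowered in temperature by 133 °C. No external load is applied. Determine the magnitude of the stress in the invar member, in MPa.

Equilibrium of a rigid end plate with no external load gives equal and opposite internal forces ±P in the two members. Since α_{aluminium} > α_{invar}, cooling drives the aluminium into tension and the invar into compression.
Compatibility of the two members (thermal + elastic change equal): (α₁ − α₂)ΔT = P·[1/(A₁E₁) + 1/(A₂E₂)].
|α₁ − α₂|·ΔT = 21.3×10⁻⁶ × 133 = 0.002833.
1/(A₁E₁) + 1/(A₂E₂) = 1/(2150×72×10³) + 1/(2025×149×10³) = 9.774×10⁻⁹ N⁻¹.
So P = 0.002833 / 9.774×10⁻⁹ = 289.8 kN.
σ_{invar} = P/A₂ = 289800/2025 = 143.1 MPa, compressive.

σ ≈ 143 MPa (compressive)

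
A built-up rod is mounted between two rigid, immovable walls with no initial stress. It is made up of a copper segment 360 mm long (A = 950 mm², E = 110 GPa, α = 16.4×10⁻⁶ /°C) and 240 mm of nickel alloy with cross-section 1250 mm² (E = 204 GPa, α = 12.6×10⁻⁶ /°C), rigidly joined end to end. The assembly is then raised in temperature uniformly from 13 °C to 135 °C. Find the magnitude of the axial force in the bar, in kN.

P ≈ 248 kN (compressive)

With the walls removed the bar would change length by δ_free = Σ αᵢΔT Lᵢ = 16.4×10⁻⁶×122×360 + 12.6×10⁻⁶×122×240 = 1.089 mm.
Since the ends are fixed, an axial force P builds up, equal in every segment, with P · Σ Lᵢ/(AᵢEᵢ) = δ_free.
Σ Lᵢ/(AᵢEᵢ) = 360/(950×110×10³) + 240/(1250×204×10³) = 4.386×10⁻⁶ mm/N.
Hence P = δ_free / Σ(L/AE) = 1.089/4.386×10⁻⁶ = 248.3 kN (compressive).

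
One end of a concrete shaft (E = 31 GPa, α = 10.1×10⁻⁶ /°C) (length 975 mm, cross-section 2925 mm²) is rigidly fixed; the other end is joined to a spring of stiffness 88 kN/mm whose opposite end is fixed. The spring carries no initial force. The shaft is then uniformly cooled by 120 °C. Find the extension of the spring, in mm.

Free thermal contraction: δ_free = αΔT L = 10.1×10⁻⁶ × 120 × 975 = 1.182 mm.
With a force P in the spring, the elastic change of the shaft is PL/(AE) and that of the spring is P/k; compatibility requires their sum to equal δ_free.
P [ L/(AE) + 1/k ] = δ_free → P [ 975/(2925×31×10³) + 1/(88×10³) ] = 1.182.
P = 1.182 / 2.212×10⁻⁵ = 53430 N.
Spring extension = P/k = 53430/(88×10³) = 0.6072 mm.

δ ≈ 0.607 mm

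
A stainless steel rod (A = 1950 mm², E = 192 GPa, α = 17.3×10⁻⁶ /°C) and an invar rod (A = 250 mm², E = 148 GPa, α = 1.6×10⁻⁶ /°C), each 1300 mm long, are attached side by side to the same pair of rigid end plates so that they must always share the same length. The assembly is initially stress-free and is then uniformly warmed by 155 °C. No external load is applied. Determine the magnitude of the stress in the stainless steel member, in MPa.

σ ≈ 42 MPa (compressive)

Equilibrium of a rigid end plate with no external load gives equal and opposite internal forces ±P in the two members. Since α_{stainless steel} > α_{invar}, heating drives the stainless steel into compression and the invar into tension.
Compatibility of the two members (thermal + elastic change equal): (α₁ − α₂)ΔT = P·[1/(A₁E₁) + 1/(A₂E₂)].
|α₁ − α₂|·ΔT = 15.7×10⁻⁶ × 155 = 0.002433.
1/(A₁E₁) + 1/(A₂E₂) = 1/(1950×192×10³) + 1/(250×148×10³) = 2.97×10⁻⁸ N⁻¹.
So P = 0.002433 / 2.97×10⁻⁸ = 81.94 kN.
σ_{stainless steel} = P/A₁ = 81940/1950 = 42.02 MPa, compressive.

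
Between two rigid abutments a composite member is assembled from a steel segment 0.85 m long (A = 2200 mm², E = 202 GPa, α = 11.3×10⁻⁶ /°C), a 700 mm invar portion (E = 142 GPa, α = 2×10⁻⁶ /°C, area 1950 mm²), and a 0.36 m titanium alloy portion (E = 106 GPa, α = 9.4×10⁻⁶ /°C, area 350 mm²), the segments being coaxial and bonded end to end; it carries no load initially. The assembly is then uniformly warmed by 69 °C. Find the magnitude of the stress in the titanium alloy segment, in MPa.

Free thermal expansion of the whole bar: Σ αᵢΔT Lᵢ = 11.3×10⁻⁶×69×850 + 2×10⁻⁶×69×700 + 9.4×10⁻⁶×69×360 = 0.9928 mm.
Since the ends are fixed, an axial force P builds up, equal in every segment, with P · Σ Lᵢ/(AᵢEᵢ) = δ_free.
Σ Lᵢ/(AᵢEᵢ) = 850/(2200×202×10³) + 700/(1950×142×10³) + 360/(350×106×10³) = 1.414×10⁻⁵ mm/N.
So P = 0.9928 / 1.414×10⁻⁵ = 70.19 kN, compressive.
σ_{titanium alloy} = P / A = 70190 / 350 = 200.6 MPa.

σ ≈ 201 MPa (compressive)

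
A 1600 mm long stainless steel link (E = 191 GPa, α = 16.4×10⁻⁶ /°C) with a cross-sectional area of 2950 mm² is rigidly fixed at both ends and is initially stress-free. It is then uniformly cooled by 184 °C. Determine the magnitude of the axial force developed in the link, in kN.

P ≈ 1700 kN (tensile)

Full restraint means ε = 0, so the stress is σ = EαΔT = 191×10³ × 16.4×10⁻⁶ × 184 = 576.4 MPa.
Axial force P = σA = 576.4 × 2950 = 1.7×10⁶ N = 1700 kN, tensile.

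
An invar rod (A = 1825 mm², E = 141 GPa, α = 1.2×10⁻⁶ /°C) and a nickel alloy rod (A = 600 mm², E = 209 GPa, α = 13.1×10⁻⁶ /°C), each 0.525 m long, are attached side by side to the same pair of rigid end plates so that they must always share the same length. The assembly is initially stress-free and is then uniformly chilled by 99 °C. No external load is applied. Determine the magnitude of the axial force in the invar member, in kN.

P ≈ 99.3 kN (compressive in the invar)

Equilibrium of a rigid end plate with no external load gives equal and opposite internal forces ±P in the two members. Since α_{nickel alloy} > α_{invar}, cooling drives the nickel alloy into tension and the invar into compression.
Compatibility of the two members (thermal + elastic change equal): (α₁ − α₂)ΔT = P·[1/(A₁E₁) + 1/(A₂E₂)].
|α₁ − α₂|·ΔT = 11.9×10⁻⁶ × 99 = 0.001178.
1/(A₁E₁) + 1/(A₂E₂) = 1/(1825×141×10³) + 1/(600×209×10³) = 1.186×10⁻⁸ N⁻¹.
So P = 0.001178 / 1.186×10⁻⁸ = 99.33 kN.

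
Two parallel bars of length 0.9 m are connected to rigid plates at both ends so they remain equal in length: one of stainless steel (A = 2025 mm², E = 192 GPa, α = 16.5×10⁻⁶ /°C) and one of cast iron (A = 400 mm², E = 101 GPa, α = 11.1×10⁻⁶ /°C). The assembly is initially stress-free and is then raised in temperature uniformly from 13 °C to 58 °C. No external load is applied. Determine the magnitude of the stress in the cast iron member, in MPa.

Both members must finish at the same length. With the larger α, the stainless steel tends to over-expand; the plates restrain it, putting the stainless steel in compression and the cast iron in tension. With no external load the two internal forces are equal and opposite, magnitude P.
Setting the final lengths equal and cancelling L: (α₁ − α₂)ΔT = P/(A₁E₁) + P/(A₂E₂).
|α₁ − α₂|·ΔT = 5.4×10⁻⁶ × 45 = 0.000243.
1/(A₁E₁) + 1/(A₂E₂) = 1/(2025×192×10³) + 1/(400×101×10³) = 2.732×10⁻⁸ N⁻¹.
P = 0.000243 / 2.732×10⁻⁸ = 8893 N = 8.893 kN.
σ_{cast iron} = P/A₂ = 8893/400 = 22.23 MPa, tensile.

σ ≈ 22.2 MPa (tensile)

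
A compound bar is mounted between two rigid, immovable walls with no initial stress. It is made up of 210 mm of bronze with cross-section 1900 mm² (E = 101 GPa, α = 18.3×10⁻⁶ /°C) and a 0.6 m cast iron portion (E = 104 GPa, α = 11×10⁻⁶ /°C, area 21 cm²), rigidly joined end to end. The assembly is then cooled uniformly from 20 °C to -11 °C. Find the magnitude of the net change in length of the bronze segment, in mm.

If the supports were absent, the total length change would be Σ αᵢΔT Lᵢ = 18.3×10⁻⁶×31×210 + 11×10⁻⁶×31×600 = 0.3237 mm.
The walls prevent any net length change, so an axial force P (same in every segment) develops. Compatibility: P · Σ Lᵢ/(AᵢEᵢ) = δ_free.
Σ Lᵢ/(AᵢEᵢ) = 210/(1900×101×10³) + 600/(2100×104×10³) = 3.842×10⁻⁶ mm/N.
So P = 0.3237 / 3.842×10⁻⁶ = 84.27 kN, tensile.
For the bronze segment, free thermal change = 18.3×10⁻⁶×31×210 = 0.1191 mm and elastic change from P = 84270×210/(1900×101×10³) = 0.09222 mm; these oppose, so the net change is 0.0269 mm (segment shortens).

|ΔL| ≈ 0.0269 mm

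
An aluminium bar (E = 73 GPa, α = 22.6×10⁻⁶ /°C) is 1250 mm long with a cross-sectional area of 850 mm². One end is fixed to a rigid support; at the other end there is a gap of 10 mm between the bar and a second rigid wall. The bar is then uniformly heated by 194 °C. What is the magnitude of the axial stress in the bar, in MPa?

Free thermal elongation = αΔT L = 22.6×10⁻⁶ × 194 × 1250 = 5.481 mm.
This is smaller than the 10 mm clearance, so the bar expands freely without reaching the stop — the stress is zero.

σ ≈ 0 MPa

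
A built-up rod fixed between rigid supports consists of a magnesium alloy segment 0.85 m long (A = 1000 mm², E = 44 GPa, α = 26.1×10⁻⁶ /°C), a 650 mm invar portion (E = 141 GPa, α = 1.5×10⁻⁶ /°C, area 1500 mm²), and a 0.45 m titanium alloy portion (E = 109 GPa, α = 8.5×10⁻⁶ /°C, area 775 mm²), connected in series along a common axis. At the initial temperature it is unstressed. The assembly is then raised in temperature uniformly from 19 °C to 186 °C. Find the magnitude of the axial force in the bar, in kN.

P ≈ 163 kN (compressive)

Free thermal expansion of the whole bar: Σ αᵢΔT Lᵢ = 26.1×10⁻⁶×167×850 + 1.5×10⁻⁶×167×650 + 8.5×10⁻⁶×167×450 = 4.506 mm.
The rigid supports impose zero overall length change; the single axial force P common to all segments must satisfy P Σ Lᵢ/(AᵢEᵢ) = δ_free.
The series flexibility is Σ Lᵢ/(AᵢEᵢ) = 850/(1000×44×10³) + 650/(1500×141×10³) + 450/(775×109×10³) = 2.772×10⁻⁵ mm/N.
So P = 4.506 / 2.772×10⁻⁵ = 162.6 kN, compressive.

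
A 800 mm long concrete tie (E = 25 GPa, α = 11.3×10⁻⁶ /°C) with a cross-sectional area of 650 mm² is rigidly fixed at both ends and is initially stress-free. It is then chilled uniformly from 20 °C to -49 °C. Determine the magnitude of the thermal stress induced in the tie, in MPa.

σ ≈ 19.5 MPa (tensile)

Because both ends are immovable the net strain is zero, and the suppressed thermal strain is αΔT = 11.3×10⁻⁶ × 69 = 779.7×10⁻⁶.
σ = EαΔT = 25×10³ × 11.3×10⁻⁶ × 69 = 19.49 MPa (tensile; the tie is trying to contract).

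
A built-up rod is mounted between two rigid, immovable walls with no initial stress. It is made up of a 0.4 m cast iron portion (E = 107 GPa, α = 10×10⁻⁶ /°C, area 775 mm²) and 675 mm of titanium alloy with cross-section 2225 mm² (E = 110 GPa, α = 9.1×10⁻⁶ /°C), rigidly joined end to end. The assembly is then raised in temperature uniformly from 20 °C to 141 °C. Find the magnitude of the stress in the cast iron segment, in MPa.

σ ≈ 209 MPa (compressive)

If the supports were absent, the total length change would be Σ αᵢΔT Lᵢ = 10×10⁻⁶×121×400 + 9.1×10⁻⁶×121×675 = 1.227 mm.
Since the ends are fixed, an axial force P builds up, equal in every segment, with P · Σ Lᵢ/(AᵢEᵢ) = δ_free.
The series flexibility is Σ Lᵢ/(AᵢEᵢ) = 400/(775×107×10³) + 675/(2225×110×10³) = 7.582×10⁻⁶ mm/N.
So P = 1.227 / 7.582×10⁻⁶ = 161.9 kN, compressive.
σ_{cast iron} = P / A = 161900 / 775 = 208.9 MPa.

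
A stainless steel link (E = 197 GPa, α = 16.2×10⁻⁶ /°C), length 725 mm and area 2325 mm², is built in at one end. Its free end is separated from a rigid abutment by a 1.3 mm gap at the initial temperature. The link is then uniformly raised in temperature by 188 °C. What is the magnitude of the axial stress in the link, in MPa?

σ ≈ 247 MPa (compressive)

Free thermal elongation = αΔT L = 16.2×10⁻⁶ × 188 × 725 = 2.208 mm.
This exceeds the 1.3 mm gap, so the wall pushes back. The portion of expansion that must be recovered elastically is δ_free − gap = 2.208 − 1.3 = 0.9081 mm.
That suppressed elongation corresponds to σ = E·Δ/L = 197×10³ × 0.9081/725 = 246.7 MPa.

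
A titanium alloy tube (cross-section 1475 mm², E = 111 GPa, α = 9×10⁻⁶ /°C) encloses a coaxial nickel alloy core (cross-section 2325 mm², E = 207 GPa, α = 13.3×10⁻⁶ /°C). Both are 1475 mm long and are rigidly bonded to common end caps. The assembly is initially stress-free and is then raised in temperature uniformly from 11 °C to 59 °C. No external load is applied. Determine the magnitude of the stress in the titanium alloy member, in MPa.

σ ≈ 17.1 MPa (tensile)

Equilibrium of a rigid end plate with no external load gives equal and opposite internal forces ±P in the two members. Since α_{nickel alloy} > α_{titanium alloy}, heating drives the nickel alloy into compression and the titanium alloy into tension.
Compatibility of the two members (thermal + elastic change equal): (α₁ − α₂)ΔT = P·[1/(A₁E₁) + 1/(A₂E₂)].
|α₁ − α₂|·ΔT = 4.3×10⁻⁶ × 48 = 0.0002064.
1/(A₁E₁) + 1/(A₂E₂) = 1/(1475×111×10³) + 1/(2325×207×10³) = 8.186×10⁻⁹ N⁻¹.
P = 0.0002064 / 8.186×10⁻⁹ = 25210 N = 25.21 kN.
σ_{titanium alloy} = P/A₁ = 25210/1475 = 17.09 MPa, tensile.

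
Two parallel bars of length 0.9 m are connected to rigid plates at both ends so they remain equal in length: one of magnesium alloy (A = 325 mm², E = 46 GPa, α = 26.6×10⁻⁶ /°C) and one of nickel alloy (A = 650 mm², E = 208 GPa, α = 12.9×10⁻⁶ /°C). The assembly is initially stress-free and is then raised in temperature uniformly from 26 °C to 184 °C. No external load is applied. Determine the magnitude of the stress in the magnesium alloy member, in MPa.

The magnesium alloy has the larger α, so on heating it would change length more than the nickel alloy if both were free. The rigid plates force a common final length, so the magnesium alloy is put into compression and the nickel alloy into tension, with equal and opposite forces P (no external load).
Setting the final lengths equal and cancelling L: (α₁ − α₂)ΔT = P/(A₁E₁) + P/(A₂E₂).
|α₁ − α₂|·ΔT = 13.7×10⁻⁶ × 158 = 0.002165.
1/(A₁E₁) + 1/(A₂E₂) = 1/(325×46×10³) + 1/(650×208×10³) = 7.429×10⁻⁸ N⁻¹.
So P = 0.002165 / 7.429×10⁻⁸ = 29.14 kN.
σ_{magnesium alloy} = P/A₁ = 29140/325 = 89.66 MPa, compressive.

σ ≈ 89.7 MPa (compressive)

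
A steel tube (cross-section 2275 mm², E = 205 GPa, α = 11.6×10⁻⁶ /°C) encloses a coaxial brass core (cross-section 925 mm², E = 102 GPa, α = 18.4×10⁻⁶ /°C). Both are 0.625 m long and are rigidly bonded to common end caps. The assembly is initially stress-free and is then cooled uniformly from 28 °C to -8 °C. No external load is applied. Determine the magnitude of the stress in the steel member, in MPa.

σ ≈ 8.44 MPa (compressive)

Both members must finish at the same length. With the larger α, the brass tends to over-contract; the plates restrain it, putting the brass in tension and the steel in compression. With no external load the two internal forces are equal and opposite, magnitude P.
Equating the net (thermal + elastic) strains gives |α₁ − α₂|·ΔT = P·[1/(A₁E₁) + 1/(A₂E₂)].
|α₁ − α₂|·ΔT = 6.8×10⁻⁶ × 36 = 0.0002448.
1/(A₁E₁) + 1/(A₂E₂) = 1/(2275×205×10³) + 1/(925×102×10³) = 1.274×10⁻⁸ N⁻¹.
P = 0.0002448 / 1.274×10⁻⁸ = 19210 N = 19.21 kN.
σ_{steel} = P/A₁ = 19210/2275 = 8.444 MPa, compressive.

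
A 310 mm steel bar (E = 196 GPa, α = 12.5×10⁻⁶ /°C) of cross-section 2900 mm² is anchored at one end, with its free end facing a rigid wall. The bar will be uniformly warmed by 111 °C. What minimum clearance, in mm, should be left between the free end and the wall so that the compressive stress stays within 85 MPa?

g ≈ 0.296 mm

Free expansion if unrestrained: δ_free = αΔT L = 12.5×10⁻⁶ × 111 × 310 = 0.4301 mm.
A stress of 85 MPa corresponds to the wall pushing the bar back by σL/E = 85×310/(196×10³) = 0.1344 mm.
The gap must absorb the remainder: g_min = 0.4301 − 0.1344 = 0.2957 mm.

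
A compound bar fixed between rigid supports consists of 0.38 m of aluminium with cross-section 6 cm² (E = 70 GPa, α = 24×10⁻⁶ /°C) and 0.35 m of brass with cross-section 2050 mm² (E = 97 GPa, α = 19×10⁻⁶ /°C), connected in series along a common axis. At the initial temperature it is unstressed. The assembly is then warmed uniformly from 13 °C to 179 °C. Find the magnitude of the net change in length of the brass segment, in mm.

|ΔL| ≈ 0.678 mm

If the supports were absent, the total length change would be Σ αᵢΔT Lᵢ = 24×10⁻⁶×166×380 + 19×10⁻⁶×166×350 = 2.618 mm.
The rigid supports impose zero overall length change; the single axial force P common to all segments must satisfy P Σ Lᵢ/(AᵢEᵢ) = δ_free.
The series flexibility is Σ Lᵢ/(AᵢEᵢ) = 380/(600×70×10³) + 350/(2050×97×10³) = 1.081×10⁻⁵ mm/N.
P = 2.618 / 1.081×10⁻⁵ = 242200 N = 242.2 kN, compressive.
For the brass segment, free thermal change = 19×10⁻⁶×166×350 = 1.104 mm and elastic change from P = 242200×350/(2050×97×10³) = 0.4263 mm; these oppose, so the net change is 0.678 mm (segment lengthens).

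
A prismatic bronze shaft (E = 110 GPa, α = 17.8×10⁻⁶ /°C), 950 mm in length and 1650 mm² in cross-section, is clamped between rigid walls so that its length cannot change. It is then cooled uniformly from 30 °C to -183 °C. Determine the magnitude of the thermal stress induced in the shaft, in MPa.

σ ≈ 417 MPa (tensile)

With length fixed, the mechanical strain must cancel the thermal strain αΔT = 17.8×10⁻⁶ × 213 = 3791.4×10⁻⁶.
The stress required to suppress this strain is σ = Eε = 110×10³ × 3791.4×10⁻⁶ = 417.1 MPa, tensile since the shaft is trying to contract.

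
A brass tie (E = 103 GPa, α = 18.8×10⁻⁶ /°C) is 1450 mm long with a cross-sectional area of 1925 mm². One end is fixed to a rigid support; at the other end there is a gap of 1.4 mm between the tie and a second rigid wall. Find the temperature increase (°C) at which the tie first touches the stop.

ΔT ≈ 51.4 °C

The gap closes when αΔT L = 1.4 mm, since the tie is still unstressed at that instant.
ΔT = 1.4 / (18.8×10⁻⁶ × 1450) = 51.36 °C.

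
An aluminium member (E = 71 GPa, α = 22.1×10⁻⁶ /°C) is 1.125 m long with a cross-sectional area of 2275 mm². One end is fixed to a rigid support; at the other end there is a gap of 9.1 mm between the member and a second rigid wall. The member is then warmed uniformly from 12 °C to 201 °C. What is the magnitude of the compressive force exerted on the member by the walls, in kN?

Unrestrained expansion: δ_free = αΔT L = 22.1×10⁻⁶ × 189 × 1125 = 4.699 mm.
Since δ_free = 4.7 mm is less than the 9.1 mm gap, the member never touches the wall. No axial force develops.

P ≈ 0 kN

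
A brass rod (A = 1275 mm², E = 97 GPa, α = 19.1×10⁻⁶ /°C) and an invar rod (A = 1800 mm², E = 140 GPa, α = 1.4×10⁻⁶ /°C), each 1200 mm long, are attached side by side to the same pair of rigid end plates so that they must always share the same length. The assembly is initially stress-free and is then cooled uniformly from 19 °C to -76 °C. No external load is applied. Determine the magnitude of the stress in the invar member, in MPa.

σ ≈ 77.5 MPa (compressive)

The brass has the larger α, so on cooling it would change length more than the invar if both were free. The rigid plates force a common final length, so the brass is put into tension and the invar into compression, with equal and opposite forces P (no external load).
Equating the net (thermal + elastic) strains gives |α₁ − α₂|·ΔT = P·[1/(A₁E₁) + 1/(A₂E₂)].
|α₁ − α₂|·ΔT = 17.7×10⁻⁶ × 95 = 0.001682.
1/(A₁E₁) + 1/(A₂E₂) = 1/(1275×97×10³) + 1/(1800×140×10³) = 1.205×10⁻⁸ N⁻¹.
P = 0.001682 / 1.205×10⁻⁸ = 139500 N = 139.5 kN.
σ_{invar} = P/A₂ = 139500/1800 = 77.5 MPa, compressive.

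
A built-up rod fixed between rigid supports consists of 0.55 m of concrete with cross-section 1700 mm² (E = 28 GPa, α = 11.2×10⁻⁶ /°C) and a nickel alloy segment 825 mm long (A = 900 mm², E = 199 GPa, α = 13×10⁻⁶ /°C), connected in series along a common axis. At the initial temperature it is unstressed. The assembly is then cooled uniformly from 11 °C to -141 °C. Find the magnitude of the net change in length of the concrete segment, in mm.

If the supports were absent, the total length change would be Σ αᵢΔT Lᵢ = 11.2×10⁻⁶×152×550 + 13×10⁻⁶×152×825 = 2.567 mm.
Since the ends are fixed, an axial force P builds up, equal in every segment, with P · Σ Lᵢ/(AᵢEᵢ) = δ_free.
Σ Lᵢ/(AᵢEᵢ) = 550/(1700×28×10³) + 825/(900×199×10³) = 1.616×10⁻⁵ mm/N.
P = 2.567 / 1.616×10⁻⁵ = 158800 N = 158.8 kN, tensile.
For the concrete segment, free thermal change = 11.2×10⁻⁶×152×550 = 0.9363 mm and elastic change from P = 158800×550/(1700×28×10³) = 1.835 mm; these oppose, so the net change is 0.899 mm (segment lengthens).

|ΔL| ≈ 0.899 mm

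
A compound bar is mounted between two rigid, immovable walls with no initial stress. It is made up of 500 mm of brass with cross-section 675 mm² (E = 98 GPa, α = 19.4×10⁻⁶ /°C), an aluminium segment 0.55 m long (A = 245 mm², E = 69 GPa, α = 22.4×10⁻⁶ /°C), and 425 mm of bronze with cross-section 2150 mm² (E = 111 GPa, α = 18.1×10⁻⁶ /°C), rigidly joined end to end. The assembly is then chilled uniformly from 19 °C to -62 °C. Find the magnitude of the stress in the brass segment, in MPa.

σ ≈ 85.1 MPa (tensile)

Free thermal contraction of the whole bar: Σ αᵢΔT Lᵢ = 19.4×10⁻⁶×81×500 + 22.4×10⁻⁶×81×550 + 18.1×10⁻⁶×81×425 = 2.407 mm.
Since the ends are fixed, an axial force P builds up, equal in every segment, with P · Σ Lᵢ/(AᵢEᵢ) = δ_free.
Σ Lᵢ/(AᵢEᵢ) = 500/(675×98×10³) + 550/(245×69×10³) + 425/(2150×111×10³) = 4.187×10⁻⁵ mm/N.
P = 2.407 / 4.187×10⁻⁵ = 57470 N = 57.47 kN, tensile.
σ_{brass} = P / A = 57470 / 675 = 85.15 MPa.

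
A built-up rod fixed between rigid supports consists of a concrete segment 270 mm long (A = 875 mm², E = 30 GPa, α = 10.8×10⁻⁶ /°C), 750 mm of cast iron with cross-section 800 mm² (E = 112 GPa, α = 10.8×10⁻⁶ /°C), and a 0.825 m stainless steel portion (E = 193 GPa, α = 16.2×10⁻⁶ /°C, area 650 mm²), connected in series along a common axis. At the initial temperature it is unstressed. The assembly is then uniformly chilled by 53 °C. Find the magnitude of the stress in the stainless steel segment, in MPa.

If the supports were absent, the total length change would be Σ αᵢΔT Lᵢ = 10.8×10⁻⁶×53×270 + 10.8×10⁻⁶×53×750 + 16.2×10⁻⁶×53×825 = 1.292 mm.
Since the ends are fixed, an axial force P builds up, equal in every segment, with P · Σ Lᵢ/(AᵢEᵢ) = δ_free.
The series flexibility is Σ Lᵢ/(AᵢEᵢ) = 270/(875×30×10³) + 750/(800×112×10³) + 825/(650×193×10³) = 2.523×10⁻⁵ mm/N.
So P = 1.292 / 2.523×10⁻⁵ = 51.21 kN, tensile.
σ_{stainless steel} = P / A = 51210 / 650 = 78.79 MPa.

σ ≈ 78.8 MPa (tensile)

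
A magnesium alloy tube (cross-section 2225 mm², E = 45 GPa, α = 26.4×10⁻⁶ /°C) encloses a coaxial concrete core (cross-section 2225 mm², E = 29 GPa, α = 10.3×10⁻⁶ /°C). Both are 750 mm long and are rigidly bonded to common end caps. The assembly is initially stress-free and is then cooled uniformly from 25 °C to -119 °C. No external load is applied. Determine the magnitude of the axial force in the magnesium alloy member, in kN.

The magnesium alloy has the larger α, so on cooling it would change length more than the concrete if both were free. The rigid plates force a common final length, so the magnesium alloy is put into tension and the concrete into compression, with equal and opposite forces P (no external load).
Setting the final lengths equal and cancelling L: (α₁ − α₂)ΔT = P/(A₁E₁) + P/(A₂E₂).
|α₁ − α₂|·ΔT = 16.1×10⁻⁶ × 144 = 0.002318.
1/(A₁E₁) + 1/(A₂E₂) = 1/(2225×45×10³) + 1/(2225×29×10³) = 2.549×10⁻⁸ N⁻¹.
So P = 0.002318 / 2.549×10⁻⁸ = 90.97 kN.

P ≈ 91 kN (tensile in the magnesium alloy)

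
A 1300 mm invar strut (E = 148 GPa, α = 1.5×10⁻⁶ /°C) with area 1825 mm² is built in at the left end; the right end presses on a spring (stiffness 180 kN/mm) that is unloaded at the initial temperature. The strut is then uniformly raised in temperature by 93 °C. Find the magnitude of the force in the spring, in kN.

Free thermal expansion: δ_free = αΔT L = 1.5×10⁻⁶ × 93 × 1300 = 0.1814 mm.
Let P be the compressive force at the spring. The strut shortens elastically by PL/(AE) and the spring compresses by P/k; together these equal δ_free.
So P = δ_free / [L/(AE) + 1/k] = 0.1814 / [ 1300/(1825×148×10³) + 1/(180×10³) ].
P = 0.1814 / 1.037×10⁻⁵ = 17490 N.

P ≈ 17.5 kN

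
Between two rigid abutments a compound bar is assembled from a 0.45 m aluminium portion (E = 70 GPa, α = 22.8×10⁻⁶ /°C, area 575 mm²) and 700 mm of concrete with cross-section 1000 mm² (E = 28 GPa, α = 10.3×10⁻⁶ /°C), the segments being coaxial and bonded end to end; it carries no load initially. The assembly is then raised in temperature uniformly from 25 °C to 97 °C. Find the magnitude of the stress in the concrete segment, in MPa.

σ ≈ 34.8 MPa (compressive)

With the walls removed the bar would change length by δ_free = Σ αᵢΔT Lᵢ = 22.8×10⁻⁶×72×450 + 10.3×10⁻⁶×72×700 = 1.258 mm.
Since the ends are fixed, an axial force P builds up, equal in every segment, with P · Σ Lᵢ/(AᵢEᵢ) = δ_free.
The series flexibility is Σ Lᵢ/(AᵢEᵢ) = 450/(575×70×10³) + 700/(1000×28×10³) = 3.618×10⁻⁵ mm/N.
So P = 1.258 / 3.618×10⁻⁵ = 34.77 kN, compressive.
σ_{concrete} = P / A = 34770 / 1000 = 34.77 MPa.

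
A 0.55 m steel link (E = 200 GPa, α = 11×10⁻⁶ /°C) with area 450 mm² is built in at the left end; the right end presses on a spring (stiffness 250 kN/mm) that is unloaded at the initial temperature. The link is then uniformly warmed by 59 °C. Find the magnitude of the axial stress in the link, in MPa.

σ ≈ 78.5 MPa (compressive)

If the spring were absent the link would lengthen by αΔT L = 11×10⁻⁶ × 59 × 550 = 0.3569 mm.
Let P be the compressive force at the spring. The link shortens elastically by PL/(AE) and the spring compresses by P/k; together these equal δ_free.
So P = δ_free / [L/(AE) + 1/k] = 0.3569 / [ 550/(450×200×10³) + 1/(250×10³) ].
P = 0.3569 / 1.011×10⁻⁵ = 35300 N.
σ = P/A = 35300/450 = 78.45 MPa.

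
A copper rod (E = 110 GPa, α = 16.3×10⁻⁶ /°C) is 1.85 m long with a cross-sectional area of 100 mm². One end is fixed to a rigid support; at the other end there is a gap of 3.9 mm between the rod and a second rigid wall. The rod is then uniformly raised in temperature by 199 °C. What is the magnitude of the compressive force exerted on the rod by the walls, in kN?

P ≈ 12.5 kN

Free thermal elongation = αΔT L = 16.3×10⁻⁶ × 199 × 1850 = 6.001 mm.
After closing the 3.9 mm clearance, 6.001 − 3.9 = 2.101 mm of expansion remains to be suppressed by the wall.
That suppressed elongation corresponds to σ = E·Δ/L = 110×10³ × 2.101/1850 = 124.9 MPa.
Force on the wall = σA = 124.9 × 100 mm² = 12.49 kN.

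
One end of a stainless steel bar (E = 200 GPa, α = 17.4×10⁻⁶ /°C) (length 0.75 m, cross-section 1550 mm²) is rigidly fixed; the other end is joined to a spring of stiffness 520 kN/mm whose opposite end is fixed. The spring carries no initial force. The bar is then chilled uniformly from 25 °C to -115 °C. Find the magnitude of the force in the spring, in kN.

Free thermal contraction: δ_free = αΔT L = 17.4×10⁻⁶ × 140 × 750 = 1.827 mm.
With a force P in the spring, the elastic change of the bar is PL/(AE) and that of the spring is P/k; compatibility requires their sum to equal δ_free.
P [ L/(AE) + 1/k ] = δ_free → P [ 750/(1550×200×10³) + 1/(520×10³) ] = 1.827.
P = 1.827 / 4.342×10⁻⁶ = 420700 N.

P ≈ 421 kN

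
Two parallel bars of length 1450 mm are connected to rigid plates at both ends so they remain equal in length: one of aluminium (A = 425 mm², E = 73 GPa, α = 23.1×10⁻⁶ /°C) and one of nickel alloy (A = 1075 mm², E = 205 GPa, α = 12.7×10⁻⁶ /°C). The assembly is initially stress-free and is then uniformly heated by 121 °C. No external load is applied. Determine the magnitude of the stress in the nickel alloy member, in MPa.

σ ≈ 31.8 MPa (tensile)

The aluminium has the larger α, so on heating it would change length more than the nickel alloy if both were free. The rigid plates force a common final length, so the aluminium is put into compression and the nickel alloy into tension, with equal and opposite forces P (no external load).
Equating the net (thermal + elastic) strains gives |α₁ − α₂|·ΔT = P·[1/(A₁E₁) + 1/(A₂E₂)].
|α₁ − α₂|·ΔT = 10.4×10⁻⁶ × 121 = 0.001258.
1/(A₁E₁) + 1/(A₂E₂) = 1/(425×73×10³) + 1/(1075×205×10³) = 3.677×10⁻⁸ N⁻¹.
P = 0.001258 / 3.677×10⁻⁸ = 34220 N = 34.22 kN.
σ_{nickel alloy} = P/A₂ = 34220/1075 = 31.84 MPa, tensile.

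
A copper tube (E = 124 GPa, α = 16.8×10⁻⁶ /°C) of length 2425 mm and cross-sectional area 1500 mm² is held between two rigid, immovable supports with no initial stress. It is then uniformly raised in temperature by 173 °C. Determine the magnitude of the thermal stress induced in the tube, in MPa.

With length fixed, the mechanical strain must cancel the thermal strain αΔT = 16.8×10⁻⁶ × 173 = 2906.4×10⁻⁶.
σ = EαΔT = 124×10³ × 16.8×10⁻⁶ × 173 = 360.4 MPa (compressive; the tube is trying to expand).

σ ≈ 360 MPa (compressive)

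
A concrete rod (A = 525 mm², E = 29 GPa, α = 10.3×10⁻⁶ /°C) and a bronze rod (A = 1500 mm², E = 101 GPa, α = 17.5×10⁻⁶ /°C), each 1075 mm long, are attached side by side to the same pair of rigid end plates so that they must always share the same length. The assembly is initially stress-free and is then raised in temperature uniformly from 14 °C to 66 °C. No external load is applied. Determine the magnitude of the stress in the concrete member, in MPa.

Equilibrium of a rigid end plate with no external load gives equal and opposite internal forces ±P in the two members. Since α_{bronze} > α_{concrete}, heating drives the bronze into compression and the concrete into tension.
Compatibility of the two members (thermal + elastic change equal): (α₁ − α₂)ΔT = P·[1/(A₁E₁) + 1/(A₂E₂)].
|α₁ − α₂|·ΔT = 7.2×10⁻⁶ × 52 = 0.0003744.
1/(A₁E₁) + 1/(A₂E₂) = 1/(525×29×10³) + 1/(1500×101×10³) = 7.228×10⁻⁸ N⁻¹.
So P = 0.0003744 / 7.228×10⁻⁸ = 5.18 kN.
σ_{concrete} = P/A₁ = 5180/525 = 9.866 MPa, tensile.

σ ≈ 9.87 MPa (tensile)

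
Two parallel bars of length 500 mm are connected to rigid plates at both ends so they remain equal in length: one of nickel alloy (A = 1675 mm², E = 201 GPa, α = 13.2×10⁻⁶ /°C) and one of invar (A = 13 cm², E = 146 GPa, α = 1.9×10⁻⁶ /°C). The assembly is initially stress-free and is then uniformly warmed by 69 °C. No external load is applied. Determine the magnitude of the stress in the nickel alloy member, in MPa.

σ ≈ 56.5 MPa (compressive)

The nickel alloy has the larger α, so on heating it would change length more than the invar if both were free. The rigid plates force a common final length, so the nickel alloy is put into compression and the invar into tension, with equal and opposite forces P (no external load).
Equating the net (thermal + elastic) strains gives |α₁ − α₂|·ΔT = P·[1/(A₁E₁) + 1/(A₂E₂)].
|α₁ − α₂|·ΔT = 11.3×10⁻⁶ × 69 = 0.0007797.
1/(A₁E₁) + 1/(A₂E₂) = 1/(1675×201×10³) + 1/(1300×146×10³) = 8.239×10⁻⁹ N⁻¹.
P = 0.0007797 / 8.239×10⁻⁹ = 94640 N = 94.64 kN.
σ_{nickel alloy} = P/A₁ = 94640/1675 = 56.5 MPa, compressive.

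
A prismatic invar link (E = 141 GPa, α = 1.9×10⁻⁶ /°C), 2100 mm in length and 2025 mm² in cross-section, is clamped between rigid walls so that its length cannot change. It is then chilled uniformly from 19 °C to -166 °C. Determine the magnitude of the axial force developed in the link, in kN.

P ≈ 100 kN (tensile)

Full restraint means ε = 0, so the stress is σ = EαΔT = 141×10³ × 1.9×10⁻⁶ × 185 = 49.56 MPa.
Axial force P = σA = 49.56 × 2025 = 100400 N = 100.4 kN, tensile.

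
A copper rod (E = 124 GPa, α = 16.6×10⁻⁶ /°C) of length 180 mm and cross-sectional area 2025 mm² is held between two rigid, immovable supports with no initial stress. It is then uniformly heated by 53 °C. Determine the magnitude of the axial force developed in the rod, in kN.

The ends cannot move, so σ = EαΔT = 124×10³ × 16.6×10⁻⁶ × 53 = 109.1 MPa.
Then P = σA = 109.1 × 2025 mm² = 220.9 kN, compressive.

P ≈ 221 kN (compressive)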